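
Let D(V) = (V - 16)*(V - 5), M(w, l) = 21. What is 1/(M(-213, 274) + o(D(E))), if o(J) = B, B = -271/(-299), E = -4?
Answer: 299/6550 ≈ 0.045649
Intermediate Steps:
B = 271/299 (B = -271*(-1/299) = 271/299 ≈ 0.90635)
D(V) = (-16 + V)*(-5 + V)
o(J) = 271/299
1/(M(-213, 274) + o(D(E))) = 1/(21 + 271/299) = 1/(6550/299) = 299/6550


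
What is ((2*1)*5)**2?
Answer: 100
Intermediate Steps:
((2*1)*5)**2 = (2*5)**2 = 10**2 = 100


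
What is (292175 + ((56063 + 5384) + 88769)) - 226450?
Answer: 215941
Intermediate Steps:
(292175 + ((56063 + 5384) + 88769)) - 226450 = (292175 + (61447 + 88769)) - 226450 = (292175 + 150216) - 226450 = 442391 - 226450 = 215941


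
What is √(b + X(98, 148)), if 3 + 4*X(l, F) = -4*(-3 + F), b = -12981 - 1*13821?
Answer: I*√107791/2 ≈ 164.16*I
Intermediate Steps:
b = -26802 (b = -12981 - 13821 = -26802)
X(l, F) = 9/4 - F (X(l, F) = -¾ + (-4*(-3 + F))/4 = -¾ + (12 - 4*F)/4 = -¾ + (3 - F) = 9/4 - F)
√(b + X(98, 148)) = √(-26802 + (9/4 - 1*148)) = √(-26802 + (9/4 - 148)) = √(-26802 - 583/4) = √(-107791/4) = I*√107791/2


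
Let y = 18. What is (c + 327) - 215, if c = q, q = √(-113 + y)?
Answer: 112 + I*√95 ≈ 112.0 + 9.7468*I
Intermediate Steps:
q = I*√95 (q = √(-113 + 18) = √(-95) = I*√95 ≈ 9.7468*I)
c = I*√95 ≈ 9.7468*I
(c + 327) - 215 = (I*√95 + 327) - 215 = (327 + I*√95) - 215 = 112 + I*√95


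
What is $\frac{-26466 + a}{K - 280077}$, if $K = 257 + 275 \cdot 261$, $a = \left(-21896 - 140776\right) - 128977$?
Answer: $\frac{63623}{41609} \approx 1.5291$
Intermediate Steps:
$a = -291649$ ($a = -162672 - 128977 = -291649$)
$K = 72032$ ($K = 257 + 71775 = 72032$)
$\frac{-26466 + a}{K - 280077} = \frac{-26466 - 291649}{72032 - 280077} = - \frac{318115}{-208045} = \left(-318115\right) \left(- \frac{1}{208045}\right) = \frac{63623}{41609}$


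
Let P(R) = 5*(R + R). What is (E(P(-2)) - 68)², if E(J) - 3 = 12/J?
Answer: 107584/25 ≈ 4303.4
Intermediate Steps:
P(R) = 10*R (P(R) = 5*(2*R) = 10*R)
E(J) = 3 + 12/J
(E(P(-2)) - 68)² = ((3 + 12/((10*(-2)))) - 68)² = ((3 + 12/(-20)) - 68)² = ((3 + 12*(-1/20)) - 68)² = ((3 - ⅗) - 68)² = (12/5 - 68)² = (-328/5)² = 107584/25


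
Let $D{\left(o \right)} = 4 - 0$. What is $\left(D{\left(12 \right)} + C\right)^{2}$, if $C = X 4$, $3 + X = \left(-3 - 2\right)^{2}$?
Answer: $8464$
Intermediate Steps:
$X = 22$ ($X = -3 + \left(-3 - 2\right)^{2} = -3 + \left(-5\right)^{2} = -3 + 25 = 22$)
$D{\left(o \right)} = 4$ ($D{\left(o \right)} = 4 + 0 = 4$)
$C = 88$ ($C = 22 \cdot 4 = 88$)
$\left(D{\left(12 \right)} + C\right)^{2} = \left(4 + 88\right)^{2} = 92^{2} = 8464$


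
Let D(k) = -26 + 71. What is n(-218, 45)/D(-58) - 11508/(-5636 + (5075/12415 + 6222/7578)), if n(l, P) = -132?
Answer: -59043497413/66265509855 ≈ -0.89101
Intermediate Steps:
D(k) = 45
n(-218, 45)/D(-58) - 11508/(-5636 + (5075/12415 + 6222/7578)) = -132/45 - 11508/(-5636 + (5075/12415 + 6222/7578)) = -132*1/45 - 11508/(-5636 + (5075*(1/12415) + 6222*(1/7578))) = -44/15 - 11508/(-5636 + (1015/2483 + 1037/1263)) = -44/15 - 11508/(-5636 + 3856816/3136029) = -44/15 - 11508/(-17670802628/3136029) = -44/15 - 11508*(-3136029/17670802628) = -44/15 + 9022355433/4417700657 = -59043497413/66265509855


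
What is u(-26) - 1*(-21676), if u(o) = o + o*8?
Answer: 21442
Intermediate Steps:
u(o) = 9*o (u(o) = o + 8*o = 9*o)
u(-26) - 1*(-21676) = 9*(-26) - 1*(-21676) = -234 + 21676 = 21442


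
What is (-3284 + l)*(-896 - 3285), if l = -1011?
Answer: 17957395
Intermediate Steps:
(-3284 + l)*(-896 - 3285) = (-3284 - 1011)*(-896 - 3285) = -4295*(-4181) = 17957395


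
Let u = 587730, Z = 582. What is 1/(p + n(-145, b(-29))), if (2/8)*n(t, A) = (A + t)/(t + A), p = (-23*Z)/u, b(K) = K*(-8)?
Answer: 97955/389589 ≈ 0.25143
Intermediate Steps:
b(K) = -8*K
p = -2231/97955 (p = -23*582/587730 = -13386*1/587730 = -2231/97955 ≈ -0.022776)
n(t, A) = 4 (n(t, A) = 4*((A + t)/(t + A)) = 4*((A + t)/(A + t)) = 4*1 = 4)
1/(p + n(-145, b(-29))) = 1/(-2231/97955 + 4) = 1/(389589/97955) = 97955/389589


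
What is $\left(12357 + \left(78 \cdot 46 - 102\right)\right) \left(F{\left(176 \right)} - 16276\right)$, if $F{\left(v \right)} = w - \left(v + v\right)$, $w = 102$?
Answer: $-261821418$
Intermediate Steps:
$F{\left(v \right)} = 102 - 2 v$ ($F{\left(v \right)} = 102 - \left(v + v\right) = 102 - 2 v$)
$\left(12357 + \left(78 \cdot 46 - 102\right)\right) \left(F{\left(176 \right)} - 16276\right) = \left(12357 + \left(78 \cdot 46 - 102\right)\right) \left(\left(102 - 352\right) - 16276\right) = \left(12357 + \left(3588 - 102\right)\right) \left(\left(102 - 352\right) - 16276\right) = \left(12357 + 3486\right) \left(-250 - 16276\right) = 15843 \left(-16526\right) = -261821418$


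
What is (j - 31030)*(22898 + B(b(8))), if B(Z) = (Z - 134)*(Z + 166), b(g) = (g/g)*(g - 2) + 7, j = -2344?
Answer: -41350386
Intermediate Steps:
b(g) = 5 + g (b(g) = 1*(-2 + g) + 7 = (-2 + g) + 7 = 5 + g)
B(Z) = (-134 + Z)*(166 + Z)
(j - 31030)*(22898 + B(b(8))) = (-2344 - 31030)*(22898 + (-22244 + (5 + 8)² + 32*(5 + 8))) = -33374*(22898 + (-22244 + 13² + 32*13)) = -33374*(22898 + (-22244 + 169 + 416)) = -33374*(22898 - 21659) = -33374*1239 = -41350386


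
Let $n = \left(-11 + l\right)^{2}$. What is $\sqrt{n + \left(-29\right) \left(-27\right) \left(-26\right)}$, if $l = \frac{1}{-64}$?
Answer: $\frac{3 i \sqrt{9209927}}{64} \approx 142.26 i$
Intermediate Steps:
$l = - \frac{1}{64} \approx -0.015625$
$n = \frac{497025}{4096}$ ($n = \left(-11 - \frac{1}{64}\right)^{2} = \left(- \frac{705}{64}\right)^{2} = \frac{497025}{4096} \approx 121.34$)
$\sqrt{n + \left(-29\right) \left(-27\right) \left(-26\right)} = \sqrt{\frac{497025}{4096} + \left(-29\right) \left(-27\right) \left(-26\right)} = \sqrt{\frac{497025}{4096} + 783 \left(-26\right)} = \sqrt{\frac{497025}{4096} - 20358} = \sqrt{- \frac{82889343}{4096}} = \frac{3 i \sqrt{9209927}}{64}$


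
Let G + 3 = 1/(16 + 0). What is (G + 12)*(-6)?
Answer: -435/8 ≈ -54.375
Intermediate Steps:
G = -47/16 (G = -3 + 1/(16 + 0) = -3 + 1/16 = -47/16 ≈ -2.9375)
(G + 12)*(-6) = (-47/16 + 12)*(-6) = (145/16)*(-6) = -435/8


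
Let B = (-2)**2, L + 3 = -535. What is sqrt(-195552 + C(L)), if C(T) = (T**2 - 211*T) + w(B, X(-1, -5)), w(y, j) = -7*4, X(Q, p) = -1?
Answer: sqrt(207382) ≈ 455.39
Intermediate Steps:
L = -538 (L = -3 - 535 = -538)
B = 4
w(y, j) = -28
C(T) = -28 + T**2 - 211*T (C(T) = (T**2 - 211*T) - 28 = -28 + T**2 - 211*T)
sqrt(-195552 + C(L)) = sqrt(-195552 + (-28 + (-538)**2 - 211*(-538))) = sqrt(-195552 + (-28 + 289444 + 113518)) = sqrt(-195552 + 402934) = sqrt(207382)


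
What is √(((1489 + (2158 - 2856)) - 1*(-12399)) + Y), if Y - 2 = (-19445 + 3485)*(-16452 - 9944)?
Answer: 2*√105323338 ≈ 20525.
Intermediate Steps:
Y = 421280162 (Y = 2 + (-19445 + 3485)*(-16452 - 9944) = 2 - 15960*(-26396) = 2 + 421280160 = 421280162)
√(((1489 + (2158 - 2856)) - 1*(-12399)) + Y) = √(((1489 + (2158 - 2856)) - 1*(-12399)) + 421280162) = √(((1489 - 698) + 12399) + 421280162) = √((791 + 12399) + 421280162) = √(13190 + 421280162) = √421293352 = 2*√105323338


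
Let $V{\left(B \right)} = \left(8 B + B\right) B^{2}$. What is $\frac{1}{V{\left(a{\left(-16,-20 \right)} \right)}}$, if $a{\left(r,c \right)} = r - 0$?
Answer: $- \frac{1}{36864} \approx -2.7127 \cdot 10^{-5}$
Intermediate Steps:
$a{\left(r,c \right)} = r$ ($a{\left(r,c \right)} = r + 0 = r$)
$V{\left(B \right)} = 9 B^{3}$ ($V{\left(B \right)} = 9 B B^{2} = 9 B^{3}$)
$\frac{1}{V{\left(a{\left(-16,-20 \right)} \right)}} = \frac{1}{9 \left(-16\right)^{3}} = \frac{1}{9 \left(-4096\right)} = \frac{1}{-36864} = - \frac{1}{36864}$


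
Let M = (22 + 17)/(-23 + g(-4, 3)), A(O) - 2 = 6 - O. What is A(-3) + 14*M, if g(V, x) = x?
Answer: -163/10 ≈ -16.300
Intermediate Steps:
A(O) = 8 - O (A(O) = 2 + (6 - O) = 8 - O)
M = -39/20 (M = (22 + 17)/(-23 + 3) = 39/(-20) = 39*(-1/20) = -39/20 ≈ -1.9500)
A(-3) + 14*M = (8 - 1*(-3)) + 14*(-39/20) = (8 + 3) - 273/10 = 11 - 273/10 = -163/10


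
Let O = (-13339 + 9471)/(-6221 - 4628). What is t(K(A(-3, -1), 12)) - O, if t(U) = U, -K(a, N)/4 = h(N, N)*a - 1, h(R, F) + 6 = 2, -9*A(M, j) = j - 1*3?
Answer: 1050088/97641 ≈ 10.755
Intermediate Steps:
A(M, j) = ⅓ - j/9 (A(M, j) = -(j - 1*3)/9 = -(j - 3)/9 = -(-3 + j)/9 = ⅓ - j/9)
h(R, F) = -4 (h(R, F) = -6 + 2 = -4)
K(a, N) = 4 + 16*a (K(a, N) = -4*(-4*a - 1) = -4*(-1 - 4*a) = 4 + 16*a)
O = 3868/10849 (O = -3868/(-10849) = -3868*(-1/10849) = 3868/10849 ≈ 0.35653)
t(K(A(-3, -1), 12)) - O = (4 + 16*(⅓ - ⅑*(-1))) - 1*3868/10849 = (4 + 16*(⅓ + ⅑)) - 3868/10849 = (4 + 16*(4/9)) - 3868/10849 = (4 + 64/9) - 3868/10849 = 100/9 - 3868/10849 = 1050088/97641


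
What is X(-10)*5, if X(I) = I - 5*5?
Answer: -175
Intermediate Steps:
X(I) = -25 + I (X(I) = I - 25 = -25 + I)
X(-10)*5 = (-25 - 10)*5 = -35*5 = -175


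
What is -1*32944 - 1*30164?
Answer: -63108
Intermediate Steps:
-1*32944 - 1*30164 = -32944 - 30164 = -63108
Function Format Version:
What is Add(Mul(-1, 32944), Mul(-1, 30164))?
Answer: -63108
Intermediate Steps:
Add(Mul(-1, 32944), Mul(-1, 30164)) = Add(-32944, -30164) = -63108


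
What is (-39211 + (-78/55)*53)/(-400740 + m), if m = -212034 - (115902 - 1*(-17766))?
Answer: 2160739/41054310 ≈ 0.052631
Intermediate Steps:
m = -345702 (m = -212034 - (115902 + 17766) = -212034 - 1*133668 = -212034 - 133668 = -345702)
(-39211 + (-78/55)*53)/(-400740 + m) = (-39211 + (-78/55)*53)/(-400740 - 345702) = (-39211 + ((1/55)*(-78))*53)/(-746442) = (-39211 - 78/55*53)*(-1/746442) = (-39211 - 4134/55)*(-1/746442) = -2160739/55*(-1/746442) = 2160739/41054310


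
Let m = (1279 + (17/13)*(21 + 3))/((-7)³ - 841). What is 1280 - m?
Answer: 19718795/15392 ≈ 1281.1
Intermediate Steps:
m = -17035/15392 (m = (1279 + (17*(1/13))*24)/(-343 - 841) = (1279 + (17/13)*24)/(-1184) = (1279 + 408/13)*(-1/1184) = (17035/13)*(-1/1184) = -17035/15392 ≈ -1.1067)
1280 - m = 1280 - 1*(-17035/15392) = 1280 + 17035/15392 = 19718795/15392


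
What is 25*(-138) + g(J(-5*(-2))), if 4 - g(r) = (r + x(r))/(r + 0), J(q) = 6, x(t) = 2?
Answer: -10342/3 ≈ -3447.3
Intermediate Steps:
g(r) = 4 - (2 + r)/r (g(r) = 4 - (r + 2)/(r + 0) = 4 - (2 + r)/r)
25*(-138) + g(J(-5*(-2))) = 25*(-138) + (3 - 2/6) = -3450 + (3 - 2*1/6) = -3450 + (3 - 1/3) = -3450 + 8/3 = -10342/3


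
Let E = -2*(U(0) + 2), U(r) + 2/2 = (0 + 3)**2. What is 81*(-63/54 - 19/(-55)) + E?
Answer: -9517/110 ≈ -86.518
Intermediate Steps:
U(r) = 8 (U(r) = -1 + (0 + 3)**2 = -1 + 3**2 = -1 + 9 = 8)
E = -20 (E = -2*(8 + 2) = -2*10 = -20)
81*(-63/54 - 19/(-55)) + E = 81*(-63/54 - 19/(-55)) - 20 = 81*(-63*1/54 - 19*(-1/55)) - 20 = 81*(-7/6 + 19/55) - 20 = 81*(-271/330) - 20 = -7317/110 - 20 = -9517/110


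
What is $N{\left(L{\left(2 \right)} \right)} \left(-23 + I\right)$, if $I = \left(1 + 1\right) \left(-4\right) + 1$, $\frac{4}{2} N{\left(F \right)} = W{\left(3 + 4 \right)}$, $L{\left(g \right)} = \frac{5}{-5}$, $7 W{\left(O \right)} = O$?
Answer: $-15$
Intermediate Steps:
$W{\left(O \right)} = \frac{O}{7}$
$L{\left(g \right)} = -1$ ($L{\left(g \right)} = 5 \left(- \frac{1}{5}\right) = -1$)
$N{\left(F \right)} = \frac{1}{2}$ ($N{\left(F \right)} = \frac{\frac{1}{7} \left(3 + 4\right)}{2} = \frac{\frac{1}{7} \cdot 7}{2} = \frac{1}{2} \cdot 1 = \frac{1}{2}$)
$I = -7$ ($I = 2 \left(-4\right) + 1 = -8 + 1 = -7$)
$N{\left(L{\left(2 \right)} \right)} \left(-23 + I\right) = \frac{-23 - 7}{2} = \frac{1}{2} \left(-30\right) = -15$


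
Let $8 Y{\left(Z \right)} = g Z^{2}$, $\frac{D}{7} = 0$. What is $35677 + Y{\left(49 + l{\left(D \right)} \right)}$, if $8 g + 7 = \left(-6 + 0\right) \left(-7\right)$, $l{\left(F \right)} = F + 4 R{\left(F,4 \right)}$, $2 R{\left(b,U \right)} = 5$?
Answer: $\frac{2405163}{64} \approx 37581.0$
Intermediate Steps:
$D = 0$ ($D = 7 \cdot 0 = 0$)
$R{\left(b,U \right)} = \frac{5}{2}$ ($R{\left(b,U \right)} = \frac{1}{2} \cdot 5 = \frac{5}{2}$)
$l{\left(F \right)} = 10 + F$ ($l{\left(F \right)} = F + 4 \cdot \frac{5}{2} = F + 10 = 10 + F$)
$g = \frac{35}{8}$ ($g = - \frac{7}{8} + \frac{\left(-6 + 0\right) \left(-7\right)}{8} = - \frac{7}{8} + \frac{\left(-6\right) \left(-7\right)}{8} = - \frac{7}{8} + \frac{1}{8} \cdot 42 = - \frac{7}{8} + \frac{21}{4} = \frac{35}{8} \approx 4.375$)
$Y{\left(Z \right)} = \frac{35 Z^{2}}{64}$ ($Y{\left(Z \right)} = \frac{\frac{35}{8} Z^{2}}{8} = \frac{35 Z^{2}}{64}$)
$35677 + Y{\left(49 + l{\left(D \right)} \right)} = 35677 + \frac{35 \left(49 + \left(10 + 0\right)\right)^{2}}{64} = 35677 + \frac{35 \left(49 + 10\right)^{2}}{64} = 35677 + \frac{35 \cdot 59^{2}}{64} = 35677 + \frac{35}{64} \cdot 3481 = 35677 + \frac{121835}{64} = \frac{2405163}{64}$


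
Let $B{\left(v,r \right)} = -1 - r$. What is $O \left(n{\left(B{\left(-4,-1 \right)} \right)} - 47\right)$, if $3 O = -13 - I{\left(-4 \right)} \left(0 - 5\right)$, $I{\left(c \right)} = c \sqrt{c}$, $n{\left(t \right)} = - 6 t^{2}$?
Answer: $\frac{611}{3} + \frac{1880 i}{3} \approx 203.67 + 626.67 i$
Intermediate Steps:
$I{\left(c \right)} = c^{\frac{3}{2}}$
$O = - \frac{13}{3} - \frac{40 i}{3}$ ($O = \frac{-13 - \left(-4\right)^{\frac{3}{2}} \left(0 - 5\right)}{3} = \frac{-13 - - 8 i \left(-5\right)}{3} = \frac{-13 - 40 i}{3} = - \frac{13}{3} - \frac{40 i}{3} \approx -4.3333 - 13.333 i$)
$O \left(n{\left(B{\left(-4,-1 \right)} \right)} - 47\right) = \left(- \frac{13}{3} - \frac{40 i}{3}\right) \left(- 6 \left(-1 - -1\right)^{2} - 47\right) = \left(- \frac{13}{3} - \frac{40 i}{3}\right) \left(- 6 \left(-1 + 1\right)^{2} - 47\right) = \left(- \frac{13}{3} - \frac{40 i}{3}\right) \left(- 6 \cdot 0^{2} - 47\right) = \left(- \frac{13}{3} - \frac{40 i}{3}\right) \left(\left(-6\right) 0 - 47\right) = \left(- \frac{13}{3} - \frac{40 i}{3}\right) \left(0 - 47\right) = \left(- \frac{13}{3} - \frac{40 i}{3}\right) \left(-47\right) = \frac{611}{3} + \frac{1880 i}{3}$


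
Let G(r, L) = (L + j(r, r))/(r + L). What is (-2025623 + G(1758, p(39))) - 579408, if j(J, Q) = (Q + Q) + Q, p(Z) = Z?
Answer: -1560411798/599 ≈ -2.6050e+6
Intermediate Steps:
j(J, Q) = 3*Q (j(J, Q) = 2*Q + Q = 3*Q)
G(r, L) = (L + 3*r)/(L + r) (G(r, L) = (L + 3*r)/(r + L) = (L + 3*r)/(L + r))
(-2025623 + G(1758, p(39))) - 579408 = (-2025623 + (39 + 3*1758)/(39 + 1758)) - 579408 = (-2025623 + (39 + 5274)/1797) - 579408 = (-2025623 + (1/1797)*5313) - 579408 = (-2025623 + 1771/599) - 579408 = -1213346406/599 - 579408 = -1560411798/599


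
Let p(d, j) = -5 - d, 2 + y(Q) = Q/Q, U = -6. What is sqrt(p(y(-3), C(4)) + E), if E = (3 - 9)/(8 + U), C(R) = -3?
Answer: I*sqrt(7) ≈ 2.6458*I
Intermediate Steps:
y(Q) = -1 (y(Q) = -2 + Q/Q = -2 + 1 = -1)
E = -3 (E = (3 - 9)/(8 - 6) = -6/2 = (1/2)*(-6) = -3)
sqrt(p(y(-3), C(4)) + E) = sqrt((-5 - 1*(-1)) - 3) = sqrt((-5 + 1) - 3) = sqrt(-4 - 3) = sqrt(-7) = I*sqrt(7)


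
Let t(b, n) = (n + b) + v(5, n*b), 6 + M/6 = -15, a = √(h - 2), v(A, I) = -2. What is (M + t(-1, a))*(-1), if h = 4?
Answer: 129 - √2 ≈ 127.59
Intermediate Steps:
a = √2 (a = √(4 - 2) = √2 ≈ 1.4142)
M = -126 (M = -36 + 6*(-15) = -36 - 90 = -126)
t(b, n) = -2 + b + n (t(b, n) = (n + b) - 2 = (b + n) - 2 = -2 + b + n)
(M + t(-1, a))*(-1) = (-126 + (-2 - 1 + √2))*(-1) = (-126 + (-3 + √2))*(-1) = (-129 + √2)*(-1) = 129 - √2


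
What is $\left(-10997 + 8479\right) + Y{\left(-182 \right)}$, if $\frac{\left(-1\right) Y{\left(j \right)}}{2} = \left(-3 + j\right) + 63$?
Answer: $-2274$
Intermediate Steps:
$Y{\left(j \right)} = -120 - 2 j$ ($Y{\left(j \right)} = - 2 \left(\left(-3 + j\right) + 63\right) = - 2 \left(60 + j\right) = -120 - 2 j$)
$\left(-10997 + 8479\right) + Y{\left(-182 \right)} = \left(-10997 + 8479\right) - -244 = -2518 + \left(-120 + 364\right) = -2518 + 244 = -2274$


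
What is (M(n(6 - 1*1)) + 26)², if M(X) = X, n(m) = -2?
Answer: 576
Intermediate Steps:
(M(n(6 - 1*1)) + 26)² = (-2 + 26)² = 24² = 576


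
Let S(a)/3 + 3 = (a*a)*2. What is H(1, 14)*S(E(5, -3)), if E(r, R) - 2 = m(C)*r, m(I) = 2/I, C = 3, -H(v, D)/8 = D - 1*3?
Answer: -42680/3 ≈ -14227.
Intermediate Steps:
H(v, D) = 24 - 8*D (H(v, D) = -8*(D - 1*3) = -8*(D - 3) = -8*(-3 + D) = 24 - 8*D)
E(r, R) = 2 + 2*r/3 (E(r, R) = 2 + (2/3)*r = 2 + (2*(1/3))*r = 2 + 2*r/3)
S(a) = -9 + 6*a**2 (S(a) = -9 + 3*((a*a)*2) = -9 + 3*(a**2*2) = -9 + 3*(2*a**2) = -9 + 6*a**2)
H(1, 14)*S(E(5, -3)) = (24 - 8*14)*(-9 + 6*(2 + (2/3)*5)**2) = (24 - 112)*(-9 + 6*(2 + 10/3)**2) = -88*(-9 + 6*(16/3)**2) = -88*(-9 + 6*(256/9)) = -88*(-9 + 512/3) = -88*485/3 = -42680/3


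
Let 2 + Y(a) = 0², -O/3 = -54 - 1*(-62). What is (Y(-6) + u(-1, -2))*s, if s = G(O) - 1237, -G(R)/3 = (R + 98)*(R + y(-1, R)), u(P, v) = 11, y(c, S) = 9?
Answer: 18837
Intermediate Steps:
O = -24 (O = -3*(-54 - 1*(-62)) = -3*(-54 + 62) = -3*8 = -24)
Y(a) = -2 (Y(a) = -2 + 0² = -2 + 0 = -2)
G(R) = -3*(9 + R)*(98 + R) (G(R) = -3*(R + 98)*(R + 9) = -3*(98 + R)*(9 + R) = -3*(9 + R)*(98 + R))
s = 2093 (s = (-2646 - 321*(-24) - 3*(-24)²) - 1237 = (-2646 + 7704 - 3*576) - 1237 = (-2646 + 7704 - 1728) - 1237 = 3330 - 1237 = 2093)
(Y(-6) + u(-1, -2))*s = (-2 + 11)*2093 = 9*2093 = 18837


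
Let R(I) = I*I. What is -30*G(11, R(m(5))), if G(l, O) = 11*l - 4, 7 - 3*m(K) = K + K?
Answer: -3510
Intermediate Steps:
m(K) = 7/3 - 2*K/3 (m(K) = 7/3 - (K + K)/3 = 7/3 - 2*K/3)
R(I) = I²
G(l, O) = -4 + 11*l
-30*G(11, R(m(5))) = -30*(-4 + 11*11) = -30*(-4 + 121) = -30*117 = -3510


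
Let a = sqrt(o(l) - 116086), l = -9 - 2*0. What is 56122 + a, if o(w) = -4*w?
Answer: 56122 + 5*I*sqrt(4642) ≈ 56122.0 + 340.66*I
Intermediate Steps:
l = -9 (l = -9 + 0 = -9)
a = 5*I*sqrt(4642) (a = sqrt(-4*(-9) - 116086) = sqrt(36 - 116086) = sqrt(-116050) = 5*I*sqrt(4642) ≈ 340.66*I)
56122 + a = 56122 + 5*I*sqrt(4642)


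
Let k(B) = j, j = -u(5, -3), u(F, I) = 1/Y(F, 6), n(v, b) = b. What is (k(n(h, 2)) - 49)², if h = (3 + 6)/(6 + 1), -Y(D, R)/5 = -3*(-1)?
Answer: 538756/225 ≈ 2394.5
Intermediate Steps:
Y(D, R) = -15 (Y(D, R) = -(-15)*(-1) = -5*3 = -15)
h = 9/7 ≈ 1.2857
u(F, I) = -1/15 (u(F, I) = 1/(-15) = -1/15)
j = 1/15 (j = -1*(-1/15) = 1/15 ≈ 0.066667)
k(B) = 1/15
(k(n(h, 2)) - 49)² = (1/15 - 49)² = (-734/15)² = 538756/225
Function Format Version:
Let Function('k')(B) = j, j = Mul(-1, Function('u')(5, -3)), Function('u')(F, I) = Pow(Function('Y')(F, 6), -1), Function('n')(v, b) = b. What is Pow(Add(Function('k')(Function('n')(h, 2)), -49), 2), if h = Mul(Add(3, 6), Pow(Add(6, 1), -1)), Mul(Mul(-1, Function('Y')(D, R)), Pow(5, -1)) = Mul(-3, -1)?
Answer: Rational(538756, 225) ≈ 2394.5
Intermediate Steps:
Function('Y')(D, R) = -15 (Function('Y')(D, R) = Mul(-5, Mul(-3, -1)) = Mul(-5, 3) = -15)
h = Rational(9, 7) (h = Mul(9, Pow(7, -1)) = Mul(9, Rational(1, 7)) = Rational(9, 7) ≈ 1.2857)
Function('u')(F, I) = Rational(-1, 15) (Function('u')(F, I) = Pow(-15, -1) = Rational(-1, 15))
j = Rational(1, 15) (j = Mul(-1, Rational(-1, 15)) = Rational(1, 15) ≈ 0.066667)
Function('k')(B) = Rational(1, 15)
Pow(Add(Function('k')(Function('n')(h, 2)), -49), 2) = Pow(Add(Rational(1, 15), -49), 2) = Pow(Rational(-734, 15), 2) = Rational(538756, 225)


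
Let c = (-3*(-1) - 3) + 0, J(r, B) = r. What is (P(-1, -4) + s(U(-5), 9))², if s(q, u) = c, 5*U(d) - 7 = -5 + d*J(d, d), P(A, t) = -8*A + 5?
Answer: 169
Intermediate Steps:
P(A, t) = 5 - 8*A
c = 0 (c = (3 - 3) + 0 = 0 + 0 = 0)
U(d) = ⅖ + d²/5 (U(d) = 7/5 + (-5 + d*d)/5 = 7/5 + (-5 + d²)/5 = 7/5 + (-1 + d²/5) = ⅖ + d²/5)
s(q, u) = 0
(P(-1, -4) + s(U(-5), 9))² = ((5 - 8*(-1)) + 0)² = ((5 + 8) + 0)² = (13 + 0)² = 13² = 169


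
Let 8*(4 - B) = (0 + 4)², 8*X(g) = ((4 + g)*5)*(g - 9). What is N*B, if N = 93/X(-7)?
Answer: 31/5 ≈ 6.2000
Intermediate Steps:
X(g) = (-9 + g)*(20 + 5*g)/8 (X(g) = (((4 + g)*5)*(g - 9))/8 = ((20 + 5*g)*(-9 + g))/8 = ((-9 + g)*(20 + 5*g))/8 = (-9 + g)*(20 + 5*g)/8)
N = 31/10 (N = 93/(-45/2 - 25/8*(-7) + (5/8)*(-7)²) = 93/(-45/2 + 175/8 + (5/8)*49) = 93/(-45/2 + 175/8 + 245/8) = 93/30 = 93*(1/30) = 31/10 ≈ 3.1000)
B = 2 (B = 4 - (0 + 4)²/8 = 4 - ⅛*4² = 4 - ⅛*16 = 4 - 2 = 2)
N*B = (31/10)*2 = 31/5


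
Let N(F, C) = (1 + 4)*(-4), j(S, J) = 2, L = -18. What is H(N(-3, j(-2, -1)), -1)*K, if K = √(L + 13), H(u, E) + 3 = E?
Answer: -4*I*√5 ≈ -8.9443*I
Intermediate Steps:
N(F, C) = -20 (N(F, C) = 5*(-4) = -20)
H(u, E) = -3 + E
K = I*√5 (K = √(-18 + 13) = √(-5) = I*√5 ≈ 2.2361*I)
H(N(-3, j(-2, -1)), -1)*K = (-3 - 1)*(I*√5) = -4*I*√5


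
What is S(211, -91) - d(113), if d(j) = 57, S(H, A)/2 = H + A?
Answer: 183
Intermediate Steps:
S(H, A) = 2*A + 2*H (S(H, A) = 2*(H + A) = 2*(A + H) = 2*A + 2*H)
S(211, -91) - d(113) = (2*(-91) + 2*211) - 1*57 = (-182 + 422) - 57 = 240 - 57 = 183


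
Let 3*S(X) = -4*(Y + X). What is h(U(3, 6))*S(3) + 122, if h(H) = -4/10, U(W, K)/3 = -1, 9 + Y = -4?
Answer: 350/3 ≈ 116.67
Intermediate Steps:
Y = -13 (Y = -9 - 4 = -13)
U(W, K) = -3 (U(W, K) = 3*(-1) = -3)
S(X) = 52/3 - 4*X/3 (S(X) = (-4*(-13 + X))/3 = (52 - 4*X)/3 = 52/3 - 4*X/3)
h(H) = -⅖ (h(H) = -4*⅒ = -⅖)
h(U(3, 6))*S(3) + 122 = -2*(52/3 - 4/3*3)/5 + 122 = -2*(52/3 - 4)/5 + 122 = -⅖*40/3 + 122 = -16/3 + 122 = 350/3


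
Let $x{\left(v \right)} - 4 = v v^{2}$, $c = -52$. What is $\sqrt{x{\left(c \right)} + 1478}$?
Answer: $i \sqrt{139126} \approx 373.0 i$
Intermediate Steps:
$x{\left(v \right)} = 4 + v^{3}$ ($x{\left(v \right)} = 4 + v v^{2} = 4 + v^{3}$)
$\sqrt{x{\left(c \right)} + 1478} = \sqrt{\left(4 + \left(-52\right)^{3}\right) + 1478} = \sqrt{\left(4 - 140608\right) + 1478} = \sqrt{-140604 + 1478} = \sqrt{-139126} = i \sqrt{139126}$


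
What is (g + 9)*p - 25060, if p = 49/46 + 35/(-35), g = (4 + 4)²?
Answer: -1152541/46 ≈ -25055.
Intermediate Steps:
g = 64 (g = 8² = 64)
p = 3/46 (p = 49*(1/46) + 35*(-1/35) = 49/46 - 1 = 3/46 ≈ 0.065217)
(g + 9)*p - 25060 = (64 + 9)*(3/46) - 25060 = 73*(3/46) - 25060 = 219/46 - 25060 = -1152541/46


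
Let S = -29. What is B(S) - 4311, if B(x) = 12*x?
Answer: -4659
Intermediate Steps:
B(S) - 4311 = 12*(-29) - 4311 = -348 - 4311 = -4659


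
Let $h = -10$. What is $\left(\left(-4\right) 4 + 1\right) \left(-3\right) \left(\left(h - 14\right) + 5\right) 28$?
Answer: $-23940$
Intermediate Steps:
$\left(\left(-4\right) 4 + 1\right) \left(-3\right) \left(\left(h - 14\right) + 5\right) 28 = \left(\left(-4\right) 4 + 1\right) \left(-3\right) \left(\left(-10 - 14\right) + 5\right) 28 = \left(-16 + 1\right) \left(-3\right) \left(-24 + 5\right) 28 = \left(-15\right) \left(-3\right) \left(-19\right) 28 = 45 \left(-19\right) 28 = \left(-855\right) 28 = -23940$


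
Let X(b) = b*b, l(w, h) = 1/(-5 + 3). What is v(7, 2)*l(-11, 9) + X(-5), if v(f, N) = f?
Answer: 43/2 ≈ 21.500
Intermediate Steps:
l(w, h) = -½ (l(w, h) = 1/(-2) = -½)
X(b) = b²
v(7, 2)*l(-11, 9) + X(-5) = 7*(-½) + (-5)² = -7/2 + 25 = 43/2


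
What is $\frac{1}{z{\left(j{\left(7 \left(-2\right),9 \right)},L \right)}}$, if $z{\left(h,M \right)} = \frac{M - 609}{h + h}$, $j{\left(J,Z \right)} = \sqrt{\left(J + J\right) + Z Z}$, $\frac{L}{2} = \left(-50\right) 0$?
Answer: $- \frac{2 \sqrt{53}}{609} \approx -0.023908$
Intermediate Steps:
$L = 0$ ($L = 2 \left(\left(-50\right) 0\right) = 2 \cdot 0 = 0$)
$j{\left(J,Z \right)} = \sqrt{Z^{2} + 2 J}$ ($j{\left(J,Z \right)} = \sqrt{2 J + Z^{2}} = \sqrt{Z^{2} + 2 J}$)
$z{\left(h,M \right)} = \frac{-609 + M}{2 h}$
$\frac{1}{z{\left(j{\left(7 \left(-2\right),9 \right)},L \right)}} = \frac{1}{\frac{1}{2} \frac{1}{\sqrt{9^{2} + 2 \cdot 7 \left(-2\right)}} \left(-609 + 0\right)} = \frac{1}{\frac{1}{2} \frac{1}{\sqrt{81 + 2 \left(-14\right)}} \left(-609\right)} = \frac{1}{\frac{1}{2} \frac{1}{\sqrt{81 - 28}} \left(-609\right)} = \frac{1}{\frac{1}{2} \frac{1}{\sqrt{53}} \left(-609\right)} = \frac{1}{\frac{1}{2} \frac{\sqrt{53}}{53} \left(-609\right)} = \frac{1}{\left(- \frac{609}{106}\right) \sqrt{53}} = - \frac{2 \sqrt{53}}{609}$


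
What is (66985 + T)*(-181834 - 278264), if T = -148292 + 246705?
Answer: -76099289004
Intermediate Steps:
T = 98413
(66985 + T)*(-181834 - 278264) = (66985 + 98413)*(-181834 - 278264) = 165398*(-460098) = -76099289004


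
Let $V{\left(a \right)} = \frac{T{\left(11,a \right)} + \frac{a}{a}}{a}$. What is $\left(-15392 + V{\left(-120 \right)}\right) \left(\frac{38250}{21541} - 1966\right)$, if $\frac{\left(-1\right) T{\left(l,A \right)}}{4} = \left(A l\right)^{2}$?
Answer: $- \frac{4168123413077}{49710} \approx -8.3849 \cdot 10^{7}$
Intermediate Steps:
$T{\left(l,A \right)} = - 4 A^{2} l^{2}$ ($T{\left(l,A \right)} = - 4 \left(A l\right)^{2} = - 4 A^{2} l^{2}$)
$V{\left(a \right)} = \frac{1 - 484 a^{2}}{a}$ ($V{\left(a \right)} = \frac{- 4 a^{2} \cdot 11^{2} + \frac{a}{a}}{a} = \frac{\left(-4\right) a^{2} \cdot 121 + 1}{a} = \frac{- 484 a^{2} + 1}{a} = \frac{1 - 484 a^{2}}{a}$)
$\left(-15392 + V{\left(-120 \right)}\right) \left(\frac{38250}{21541} - 1966\right) = \left(-15392 + \left(\frac{1}{-120} - -58080\right)\right) \left(\frac{38250}{21541} - 1966\right) = \left(-15392 + \left(- \frac{1}{120} + 58080\right)\right) \left(38250 \cdot \frac{1}{21541} - 1966\right) = \left(-15392 + \frac{6969599}{120}\right) \left(\frac{38250}{21541} - 1966\right) = \frac{5122559}{120} \left(- \frac{42311356}{21541}\right) = - \frac{4168123413077}{49710}$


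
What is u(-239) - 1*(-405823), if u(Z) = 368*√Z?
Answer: 405823 + 368*I*√239 ≈ 4.0582e+5 + 5689.1*I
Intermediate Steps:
u(-239) - 1*(-405823) = 368*√(-239) - 1*(-405823) = 368*(I*√239) + 405823 = 368*I*√239 + 405823 = 405823 + 368*I*√239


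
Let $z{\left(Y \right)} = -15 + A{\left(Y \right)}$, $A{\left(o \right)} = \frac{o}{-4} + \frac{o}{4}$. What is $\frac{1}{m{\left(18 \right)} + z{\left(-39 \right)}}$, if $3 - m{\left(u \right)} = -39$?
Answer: $\frac{1}{27} \approx 0.037037$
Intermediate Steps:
$A{\left(o \right)} = 0$ ($A{\left(o \right)} = o \left(- \frac{1}{4}\right) + o \frac{1}{4} = - \frac{o}{4} + \frac{o}{4} = 0$)
$m{\left(u \right)} = 42$ ($m{\left(u \right)} = 3 - -39 = 3 + 39 = 42$)
$z{\left(Y \right)} = -15$ ($z{\left(Y \right)} = -15 + 0 = -15$)
$\frac{1}{m{\left(18 \right)} + z{\left(-39 \right)}} = \frac{1}{42 - 15} = \frac{1}{27}$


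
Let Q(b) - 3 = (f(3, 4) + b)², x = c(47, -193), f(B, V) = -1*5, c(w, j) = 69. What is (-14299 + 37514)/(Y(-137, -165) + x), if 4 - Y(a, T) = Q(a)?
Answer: -23215/20094 ≈ -1.1553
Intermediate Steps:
f(B, V) = -5
x = 69
Q(b) = 3 + (-5 + b)²
Y(a, T) = 1 - (-5 + a)² (Y(a, T) = 4 - (3 + (-5 + a)²) = 4 + (-3 - (-5 + a)²) = 1 - (-5 + a)²)
(-14299 + 37514)/(Y(-137, -165) + x) = (-14299 + 37514)/((1 - (-5 - 137)²) + 69) = 23215/((1 - 1*(-142)²) + 69) = 23215/((1 - 1*20164) + 69) = 23215/((1 - 20164) + 69) = 23215/(-20163 + 69) = 23215/(-20094) = 23215*(-1/20094) = -23215/20094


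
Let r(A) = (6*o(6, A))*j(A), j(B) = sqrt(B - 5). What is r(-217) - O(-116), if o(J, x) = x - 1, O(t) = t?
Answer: 116 - 1308*I*sqrt(222) ≈ 116.0 - 19489.0*I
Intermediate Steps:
j(B) = sqrt(-5 + B)
o(J, x) = -1 + x
r(A) = sqrt(-5 + A)*(-6 + 6*A) (r(A) = (6*(-1 + A))*sqrt(-5 + A) = (-6 + 6*A)*sqrt(-5 + A) = sqrt(-5 + A)*(-6 + 6*A))
r(-217) - O(-116) = 6*sqrt(-5 - 217)*(-1 - 217) - 1*(-116) = 6*sqrt(-222)*(-218) + 116 = 6*(I*sqrt(222))*(-218) + 116 = -1308*I*sqrt(222) + 116 = 116 - 1308*I*sqrt(222)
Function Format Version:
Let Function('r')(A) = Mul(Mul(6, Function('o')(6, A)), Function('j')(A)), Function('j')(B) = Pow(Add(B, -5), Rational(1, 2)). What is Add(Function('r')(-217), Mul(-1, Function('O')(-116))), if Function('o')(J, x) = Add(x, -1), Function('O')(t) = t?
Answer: Add(116, Mul(-1308, I, Pow(222, Rational(1, 2)))) ≈ Add(116.00, Mul(-19489., I))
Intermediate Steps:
Function('j')(B) = Pow(Add(-5, B), Rational(1, 2))
Function('o')(J, x) = Add(-1, x)
Function('r')(A) = Mul(Pow(Add(-5, A), Rational(1, 2)), Add(-6, Mul(6, A))) (Function('r')(A) = Mul(Mul(6, Add(-1, A)), Pow(Add(-5, A), Rational(1, 2))) = Mul(Add(-6, Mul(6, A)), Pow(Add(-5, A), Rational(1, 2))) = Mul(Pow(Add(-5, A), Rational(1, 2)), Add(-6, Mul(6, A))))
Add(Function('r')(-217), Mul(-1, Function('O')(-116))) = Add(Mul(6, Pow(Add(-5, -217), Rational(1, 2)), Add(-1, -217)), Mul(-1, -116)) = Add(Mul(6, Pow(-222, Rational(1, 2)), -218), 116) = Add(Mul(6, Mul(I, Pow(222, Rational(1, 2))), -218), 116) = Add(Mul(-1308, I, Pow(222, Rational(1, 2))), 116) = Add(116, Mul(-1308, I, Pow(222, Rational(1, 2))))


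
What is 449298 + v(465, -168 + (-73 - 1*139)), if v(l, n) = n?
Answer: 448918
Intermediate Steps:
449298 + v(465, -168 + (-73 - 1*139)) = 449298 + (-168 + (-73 - 1*139)) = 449298 + (-168 + (-73 - 139)) = 449298 + (-168 - 212) = 449298 - 380 = 448918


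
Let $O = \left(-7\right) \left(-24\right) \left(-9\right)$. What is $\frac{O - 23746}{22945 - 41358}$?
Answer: $\frac{25258}{18413} \approx 1.3717$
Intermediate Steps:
$O = -1512$ ($O = 168 \left(-9\right) = -1512$)
$\frac{O - 23746}{22945 - 41358} = \frac{-1512 - 23746}{22945 - 41358} = - \frac{25258}{-18413} = \left(-25258\right) \left(- \frac{1}{18413}\right) = \frac{25258}{18413}$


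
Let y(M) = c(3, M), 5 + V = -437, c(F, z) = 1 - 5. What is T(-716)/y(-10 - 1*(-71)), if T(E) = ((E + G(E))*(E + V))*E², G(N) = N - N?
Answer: -106264360992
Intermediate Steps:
G(N) = 0
c(F, z) = -4
V = -442 (V = -5 - 437 = -442)
y(M) = -4
T(E) = E³*(-442 + E) (T(E) = ((E + 0)*(E - 442))*E² = (E*(-442 + E))*E² = E³*(-442 + E))
T(-716)/y(-10 - 1*(-71)) = ((-716)³*(-442 - 716))/(-4) = -367061696*(-1158)*(-¼) = 425057443968*(-¼) = -106264360992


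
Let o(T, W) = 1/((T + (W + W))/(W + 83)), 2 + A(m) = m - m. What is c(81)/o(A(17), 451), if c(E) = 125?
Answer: 18750/89 ≈ 210.67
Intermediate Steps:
A(m) = -2 (A(m) = -2 + (m - m) = -2 + 0 = -2)
o(T, W) = (83 + W)/(T + 2*W) (o(T, W) = 1/((T + 2*W)/(83 + W)) = (83 + W)/(T + 2*W))
c(81)/o(A(17), 451) = 125/(((83 + 451)/(-2 + 2*451))) = 125/((534/(-2 + 902))) = 125/((534/900)) = 125/(((1/900)*534)) = 125/(89/150) = 125*(150/89) = 18750/89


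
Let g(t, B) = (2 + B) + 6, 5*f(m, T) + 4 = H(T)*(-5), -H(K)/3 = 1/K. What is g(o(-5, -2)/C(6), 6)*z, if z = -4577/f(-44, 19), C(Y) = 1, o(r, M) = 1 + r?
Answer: 6087410/61 ≈ 99794.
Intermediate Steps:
H(K) = -3/K
f(m, T) = -⅘ + 3/T (f(m, T) = -⅘ + (-3/T*(-5))/5 = -⅘ + (15/T)/5 = -⅘ + 3/T)
g(t, B) = 8 + B
z = 434815/61 (z = -4577/(-⅘ + 3/19) = -4577/(-61/95) = -4577*(-95/61) = 434815/61 ≈ 7128.1)
g(o(-5, -2)/C(6), 6)*z = (8 + 6)*(434815/61) = 14*(434815/61) = 6087410/61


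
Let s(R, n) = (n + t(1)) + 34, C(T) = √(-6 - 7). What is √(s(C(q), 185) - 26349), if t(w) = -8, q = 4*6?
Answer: I*√26138 ≈ 161.67*I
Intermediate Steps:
q = 24
C(T) = I*√13 (C(T) = √(-13) = I*√13)
s(R, n) = 26 + n (s(R, n) = (n - 8) + 34 = (-8 + n) + 34 = 26 + n)
√(s(C(q), 185) - 26349) = √((26 + 185) - 26349) = √(211 - 26349) = √(-26138) = I*√26138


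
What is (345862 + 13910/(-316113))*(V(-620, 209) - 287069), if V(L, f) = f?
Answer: -1493467750375360/15053 ≈ -9.9214e+10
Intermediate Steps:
(345862 + 13910/(-316113))*(V(-620, 209) - 287069) = (345862 + 13910/(-316113))*(209 - 287069) = (345862 + 13910*(-1/316113))*(-286860) = (345862 - 13910/316113)*(-286860) = (109331460496/316113)*(-286860) = -1493467750375360/15053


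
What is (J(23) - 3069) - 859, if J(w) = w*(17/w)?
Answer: -3911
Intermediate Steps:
J(w) = 17
(J(23) - 3069) - 859 = (17 - 3069) - 859 = -3052 - 859 = -3911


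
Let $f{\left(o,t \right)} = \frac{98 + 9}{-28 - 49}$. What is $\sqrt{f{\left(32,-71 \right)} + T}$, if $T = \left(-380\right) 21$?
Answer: $\frac{i \sqrt{47321659}}{77} \approx 89.339 i$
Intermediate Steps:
$f{\left(o,t \right)} = - \frac{107}{77}$ ($f{\left(o,t \right)} = \frac{107}{-77} = 107 \left(- \frac{1}{77}\right) = - \frac{107}{77}$)
$T = -7980$
$\sqrt{f{\left(32,-71 \right)} + T} = \sqrt{- \frac{107}{77} - 7980} = \sqrt{- \frac{614567}{77}} = \frac{i \sqrt{47321659}}{77}$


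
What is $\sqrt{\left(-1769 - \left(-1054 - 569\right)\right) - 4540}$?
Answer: $i \sqrt{4686} \approx 68.454 i$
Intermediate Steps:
$\sqrt{\left(-1769 - \left(-1054 - 569\right)\right) - 4540} = \sqrt{\left(-1769 - -1623\right) - 4540} = \sqrt{\left(-1769 + 1623\right) - 4540} = \sqrt{-146 - 4540} = \sqrt{-4686} = i \sqrt{4686}$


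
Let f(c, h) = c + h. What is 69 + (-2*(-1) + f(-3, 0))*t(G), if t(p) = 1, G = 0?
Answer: 68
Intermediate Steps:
69 + (-2*(-1) + f(-3, 0))*t(G) = 69 + (-2*(-1) + (-3 + 0))*1 = 69 + (2 - 3)*1 = 69 - 1*1 = 69 - 1 = 68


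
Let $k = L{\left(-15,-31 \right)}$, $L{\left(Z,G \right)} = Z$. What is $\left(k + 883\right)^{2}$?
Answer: $753424$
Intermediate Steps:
$k = -15$
$\left(k + 883\right)^{2} = \left(-15 + 883\right)^{2} = 868^{2} = 753424$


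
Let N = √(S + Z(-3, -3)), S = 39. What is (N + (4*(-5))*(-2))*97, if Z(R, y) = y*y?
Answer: 3880 + 388*√3 ≈ 4552.0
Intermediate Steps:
Z(R, y) = y²
N = 4*√3 (N = √(39 + (-3)²) = √(39 + 9) = √48 = 4*√3 ≈ 6.9282)
(N + (4*(-5))*(-2))*97 = (4*√3 + (4*(-5))*(-2))*97 = (4*√3 - 20*(-2))*97 = (4*√3 + 40)*97 = (40 + 4*√3)*97 = 3880 + 388*√3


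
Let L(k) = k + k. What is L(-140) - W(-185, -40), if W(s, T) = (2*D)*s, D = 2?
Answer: 460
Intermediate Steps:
L(k) = 2*k
W(s, T) = 4*s (W(s, T) = (2*2)*s = 4*s)
L(-140) - W(-185, -40) = 2*(-140) - 4*(-185) = -280 - 1*(-740) = -280 + 740 = 460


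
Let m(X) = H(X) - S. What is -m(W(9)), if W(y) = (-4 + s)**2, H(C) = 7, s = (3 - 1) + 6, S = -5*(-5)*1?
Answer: 18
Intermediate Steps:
S = 25 (S = 25*1 = 25)
s = 8 (s = 2 + 6 = 8)
W(y) = 16 (W(y) = (-4 + 8)**2 = 4**2 = 16)
m(X) = -18 (m(X) = 7 - 1*25 = 7 - 25 = -18)
-m(W(9)) = -1*(-18) = 18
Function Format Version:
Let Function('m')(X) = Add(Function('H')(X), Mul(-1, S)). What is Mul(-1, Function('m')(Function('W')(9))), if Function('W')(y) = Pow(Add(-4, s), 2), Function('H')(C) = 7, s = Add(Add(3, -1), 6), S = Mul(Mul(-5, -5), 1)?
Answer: 18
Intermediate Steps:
S = 25 (S = Mul(25, 1) = 25)
s = 8 (s = Add(2, 6) = 8)
Function('W')(y) = 16 (Function('W')(y) = Pow(Add(-4, 8), 2) = Pow(4, 2) = 16)
Function('m')(X) = -18 (Function('m')(X) = Add(7, Mul(-1, 25)) = Add(7, -25) = -18)
Mul(-1, Function('m')(Function('W')(9))) = Mul(-1, -18) = 18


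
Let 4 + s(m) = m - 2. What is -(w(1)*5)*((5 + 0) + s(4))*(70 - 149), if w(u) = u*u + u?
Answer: 2370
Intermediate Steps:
s(m) = -6 + m (s(m) = -4 + (m - 2) = -4 + (-2 + m) = -6 + m)
w(u) = u + u² (w(u) = u² + u = u + u²)
-(w(1)*5)*((5 + 0) + s(4))*(70 - 149) = -((1*(1 + 1))*5)*((5 + 0) + (-6 + 4))*(70 - 149) = -((1*2)*5)*(5 - 2)*(-79) = -(2*5)*3*(-79) = -10*3*(-79) = -30*(-79) = -1*(-2370) = 2370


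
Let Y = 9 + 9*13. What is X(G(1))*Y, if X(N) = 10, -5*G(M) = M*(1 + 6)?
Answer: 1260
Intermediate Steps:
Y = 126 (Y = 9 + 117 = 126)
G(M) = -7*M/5 (G(M) = -M*(1 + 6)/5 = -M*7/5 = -7*M/5)
X(G(1))*Y = 10*126 = 1260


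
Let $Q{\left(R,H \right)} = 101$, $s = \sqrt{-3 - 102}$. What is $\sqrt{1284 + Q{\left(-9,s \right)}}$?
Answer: $\sqrt{1385} \approx 37.216$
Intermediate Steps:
$s = i \sqrt{105}$ ($s = \sqrt{-105} = i \sqrt{105} \approx 10.247 i$)
$\sqrt{1284 + Q{\left(-9,s \right)}} = \sqrt{1284 + 101} = \sqrt{1385}$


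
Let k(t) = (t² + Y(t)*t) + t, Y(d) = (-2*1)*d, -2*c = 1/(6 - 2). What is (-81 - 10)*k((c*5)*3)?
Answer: 31395/64 ≈ 490.55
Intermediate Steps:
c = -⅛ (c = -1/(2*(6 - 2)) = -½/4 = -½*¼ = -⅛ ≈ -0.12500)
Y(d) = -2*d
k(t) = t - t² (k(t) = (t² + (-2*t)*t) + t = (t² - 2*t²) + t = -t² + t = t - t²)
(-81 - 10)*k((c*5)*3) = (-81 - 10)*((-⅛*5*3)*(1 - (-⅛*5)*3)) = -91*(-5/8*3)*(1 - (-5)*3/8) = -(-1365)*(1 - 1*(-15/8))/8 = -(-1365)*(1 + 15/8)/8 = -(-1365)*23/(8*8) = -91*(-345/64) = 31395/64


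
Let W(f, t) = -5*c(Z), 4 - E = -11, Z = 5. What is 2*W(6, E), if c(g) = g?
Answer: -50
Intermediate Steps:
E = 15 (E = 4 - 1*(-11) = 4 + 11 = 15)
W(f, t) = -25 (W(f, t) = -5*5 = -25)
2*W(6, E) = 2*(-25) = -50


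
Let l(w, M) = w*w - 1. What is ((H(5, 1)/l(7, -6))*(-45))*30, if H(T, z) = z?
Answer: -225/8 ≈ -28.125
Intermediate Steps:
l(w, M) = -1 + w**2 (l(w, M) = w**2 - 1 = -1 + w**2)
((H(5, 1)/l(7, -6))*(-45))*30 = ((1/(-1 + 7**2))*(-45))*30 = ((1/(-1 + 49))*(-45))*30 = ((1/48)*(-45))*30 = -15/16*30 = -225/8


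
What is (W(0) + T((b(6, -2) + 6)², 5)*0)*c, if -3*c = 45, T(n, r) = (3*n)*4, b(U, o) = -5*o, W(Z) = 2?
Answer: -30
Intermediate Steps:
T(n, r) = 12*n
c = -15 (c = -⅓*45 = -15)
(W(0) + T((b(6, -2) + 6)², 5)*0)*c = (2 + (12*(-5*(-2) + 6)²)*0)*(-15) = (2 + (12*(10 + 6)²)*0)*(-15) = (2 + (12*16²)*0)*(-15) = (2 + (12*256)*0)*(-15) = (2 + 3072*0)*(-15) = (2 + 0)*(-15) = 2*(-15) = -30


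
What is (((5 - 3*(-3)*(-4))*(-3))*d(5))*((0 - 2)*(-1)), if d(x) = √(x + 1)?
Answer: 186*√6 ≈ 455.60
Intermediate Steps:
d(x) = √(1 + x)
(((5 - 3*(-3)*(-4))*(-3))*d(5))*((0 - 2)*(-1)) = (((5 - 3*(-3)*(-4))*(-3))*√(1 + 5))*((0 - 2)*(-1)) = (((5 + 9*(-4))*(-3))*√6)*(-2*(-1)) = (((5 - 36)*(-3))*√6)*2 = ((-31*(-3))*√6)*2 = (93*√6)*2 = 186*√6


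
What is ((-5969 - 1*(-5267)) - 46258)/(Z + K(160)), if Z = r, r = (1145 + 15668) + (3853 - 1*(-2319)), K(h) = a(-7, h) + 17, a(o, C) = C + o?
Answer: -9392/4631 ≈ -2.0281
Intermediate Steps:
K(h) = 10 + h (K(h) = (h - 7) + 17 = (-7 + h) + 17 = 10 + h)
r = 22985 (r = 16813 + (3853 + 2319) = 16813 + 6172 = 22985)
Z = 22985
((-5969 - 1*(-5267)) - 46258)/(Z + K(160)) = ((-5969 - 1*(-5267)) - 46258)/(22985 + (10 + 160)) = ((-5969 + 5267) - 46258)/(22985 + 170) = (-702 - 46258)/23155 = -46960*1/23155 = -9392/4631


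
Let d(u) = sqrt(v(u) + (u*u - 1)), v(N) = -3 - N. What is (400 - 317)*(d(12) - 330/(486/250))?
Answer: -1141250/81 + 664*sqrt(2) ≈ -13150.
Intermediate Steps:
d(u) = sqrt(-4 + u**2 - u) (d(u) = sqrt((-3 - u) + (u*u - 1)) = sqrt((-3 - u) + (u**2 - 1)) = sqrt((-3 - u) + (-1 + u**2)) = sqrt(-4 + u**2 - u))
(400 - 317)*(d(12) - 330/(486/250)) = (400 - 317)*(sqrt(-4 + 12**2 - 1*12) - 330/(486/250)) = 83*(sqrt(-4 + 144 - 12) - 330/(486*(1/250))) = 83*(sqrt(128) - 330/243/125) = 83*(8*sqrt(2) - 330*125/243) = 83*(8*sqrt(2) - 13750/81) = 83*(-13750/81 + 8*sqrt(2)) = -1141250/81 + 664*sqrt(2)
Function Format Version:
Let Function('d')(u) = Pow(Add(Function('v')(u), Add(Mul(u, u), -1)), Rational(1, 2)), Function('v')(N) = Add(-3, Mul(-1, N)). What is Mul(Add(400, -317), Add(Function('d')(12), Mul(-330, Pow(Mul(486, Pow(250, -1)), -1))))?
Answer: Add(Rational(-1141250, 81), Mul(664, Pow(2, Rational(1, 2)))) ≈ -13150.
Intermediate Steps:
Function('d')(u) = Pow(Add(-4, Pow(u, 2), Mul(-1, u)), Rational(1, 2)) (Function('d')(u) = Pow(Add(Add(-3, Mul(-1, u)), Add(Mul(u, u), -1)), Rational(1, 2)) = Pow(Add(Add(-3, Mul(-1, u)), Add(Pow(u, 2), -1)), Rational(1, 2)) = Pow(Add(Add(-3, Mul(-1, u)), Add(-1, Pow(u, 2))), Rational(1, 2)) = Pow(Add(-4, Pow(u, 2), Mul(-1, u)), Rational(1, 2)))
Mul(Add(400, -317), Add(Function('d')(12), Mul(-330, Pow(Mul(486, Pow(250, -1)), -1)))) = Mul(Add(400, -317), Add(Pow(Add(-4, Pow(12, 2), Mul(-1, 12)), Rational(1, 2)), Mul(-330, Pow(Mul(486, Pow(250, -1)), -1)))) = Mul(83, Add(Pow(Add(-4, 144, -12), Rational(1, 2)), Mul(-330, Pow(Mul(486, Rational(1, 250)), -1)))) = Mul(83, Add(Pow(128, Rational(1, 2)), Mul(-330, Pow(Rational(243, 125), -1)))) = Mul(83, Add(Mul(8, Pow(2, Rational(1, 2))), Mul(-330, Rational(125, 243)))) = Mul(83, Add(Mul(8, Pow(2, Rational(1, 2))), Rational(-13750, 81))) = Mul(83, Add(Rational(-13750, 81), Mul(8, Pow(2, Rational(1, 2))))) = Add(Rational(-1141250, 81), Mul(664, Pow(2, Rational(1, 2))))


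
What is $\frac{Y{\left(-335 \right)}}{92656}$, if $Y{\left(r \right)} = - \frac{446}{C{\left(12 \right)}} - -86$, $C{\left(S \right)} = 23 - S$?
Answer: $\frac{125}{254804} \approx 0.00049057$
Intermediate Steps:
$Y{\left(r \right)} = \frac{500}{11}$ ($Y{\left(r \right)} = - \frac{446}{23 - 12} - -86 = - \frac{446}{23 - 12} + 86 = - \frac{446}{11} + 86 = \frac{500}{11}$)
$\frac{Y{\left(-335 \right)}}{92656} = \frac{500}{11 \cdot 92656} = \frac{500}{11} \cdot \frac{1}{92656} = \frac{125}{254804}$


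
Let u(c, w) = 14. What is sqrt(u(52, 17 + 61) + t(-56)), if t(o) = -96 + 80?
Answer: I*sqrt(2) ≈ 1.4142*I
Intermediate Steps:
t(o) = -16
sqrt(u(52, 17 + 61) + t(-56)) = sqrt(14 - 16) = sqrt(-2) = I*sqrt(2)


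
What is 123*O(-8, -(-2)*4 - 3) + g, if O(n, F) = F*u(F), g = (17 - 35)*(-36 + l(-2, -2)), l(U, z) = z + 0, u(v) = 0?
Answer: 684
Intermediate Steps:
l(U, z) = z
g = 684 (g = (17 - 35)*(-36 - 2) = -18*(-38) = 684)
O(n, F) = 0 (O(n, F) = F*0 = 0)
123*O(-8, -(-2)*4 - 3) + g = 123*0 + 684 = 0 + 684 = 684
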